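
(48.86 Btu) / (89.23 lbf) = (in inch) 5113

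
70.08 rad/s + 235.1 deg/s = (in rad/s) 74.18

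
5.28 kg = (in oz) 186.2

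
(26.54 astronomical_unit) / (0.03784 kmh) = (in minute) 6.295e+12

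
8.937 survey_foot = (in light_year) 2.879e-16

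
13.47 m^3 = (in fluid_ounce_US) 4.555e+05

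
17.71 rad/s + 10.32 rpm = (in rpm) 179.4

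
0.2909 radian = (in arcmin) 1000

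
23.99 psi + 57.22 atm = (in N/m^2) 5.963e+06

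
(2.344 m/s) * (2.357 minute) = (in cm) 3.315e+04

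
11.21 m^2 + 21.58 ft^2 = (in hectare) 0.001321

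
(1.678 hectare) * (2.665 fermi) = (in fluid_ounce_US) 1.512e-06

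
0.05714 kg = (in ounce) 2.016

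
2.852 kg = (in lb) 6.288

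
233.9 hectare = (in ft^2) 2.518e+07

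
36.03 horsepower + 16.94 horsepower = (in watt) 3.95e+04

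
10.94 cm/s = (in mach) 0.0003213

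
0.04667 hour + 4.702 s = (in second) 172.7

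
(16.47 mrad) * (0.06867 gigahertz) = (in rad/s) 1.131e+06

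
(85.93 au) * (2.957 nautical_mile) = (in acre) 1.74e+13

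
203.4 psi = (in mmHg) 1.052e+04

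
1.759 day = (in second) 1.52e+05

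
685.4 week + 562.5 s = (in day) 4798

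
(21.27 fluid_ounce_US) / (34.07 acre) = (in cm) 4.562e-07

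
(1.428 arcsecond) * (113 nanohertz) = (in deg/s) 4.482e-11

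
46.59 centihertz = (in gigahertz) 4.659e-10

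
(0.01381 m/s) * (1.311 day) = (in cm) 1.564e+05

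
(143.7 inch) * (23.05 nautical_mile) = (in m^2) 1.558e+05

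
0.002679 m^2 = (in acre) 6.62e-07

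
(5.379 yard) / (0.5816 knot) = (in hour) 0.004566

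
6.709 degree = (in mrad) 117.1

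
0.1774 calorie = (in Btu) 0.0007035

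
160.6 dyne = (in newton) 0.001606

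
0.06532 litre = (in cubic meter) 6.532e-05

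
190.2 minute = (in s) 1.141e+04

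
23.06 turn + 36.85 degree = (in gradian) 9265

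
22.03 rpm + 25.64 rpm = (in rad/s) 4.992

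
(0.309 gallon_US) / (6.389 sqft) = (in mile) 1.225e-06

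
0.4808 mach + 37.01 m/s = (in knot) 390.2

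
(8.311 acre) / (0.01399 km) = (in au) 1.607e-08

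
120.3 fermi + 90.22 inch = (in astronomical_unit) 1.532e-11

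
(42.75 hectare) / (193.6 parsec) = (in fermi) 71.56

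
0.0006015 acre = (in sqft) 26.2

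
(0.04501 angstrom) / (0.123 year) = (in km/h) 4.177e-18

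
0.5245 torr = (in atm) 0.0006901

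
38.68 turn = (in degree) 1.392e+04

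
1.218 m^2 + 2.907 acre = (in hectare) 1.177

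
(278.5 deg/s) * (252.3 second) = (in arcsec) 2.53e+08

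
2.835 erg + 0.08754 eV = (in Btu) 2.687e-10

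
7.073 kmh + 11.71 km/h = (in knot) 10.14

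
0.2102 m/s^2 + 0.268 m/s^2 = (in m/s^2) 0.4782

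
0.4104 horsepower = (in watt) 306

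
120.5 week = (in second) 7.288e+07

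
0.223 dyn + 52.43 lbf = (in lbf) 52.43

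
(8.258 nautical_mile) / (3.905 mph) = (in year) 0.0002778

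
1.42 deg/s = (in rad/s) 0.02478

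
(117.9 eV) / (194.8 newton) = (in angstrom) 9.697e-10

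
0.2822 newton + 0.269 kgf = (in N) 2.92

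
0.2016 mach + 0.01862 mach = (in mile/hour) 167.7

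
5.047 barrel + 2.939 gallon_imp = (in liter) 815.8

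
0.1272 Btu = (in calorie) 32.08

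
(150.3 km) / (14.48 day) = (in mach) 0.0003528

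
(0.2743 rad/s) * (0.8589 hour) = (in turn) 135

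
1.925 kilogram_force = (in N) 18.88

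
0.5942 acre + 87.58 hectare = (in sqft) 9.453e+06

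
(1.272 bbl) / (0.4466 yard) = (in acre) 0.0001224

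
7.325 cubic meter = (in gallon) 1935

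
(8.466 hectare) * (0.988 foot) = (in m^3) 2.549e+04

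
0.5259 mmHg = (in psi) 0.01017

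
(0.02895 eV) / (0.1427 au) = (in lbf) 4.885e-32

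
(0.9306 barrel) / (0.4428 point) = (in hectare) 0.09471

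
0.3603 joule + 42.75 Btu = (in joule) 4.51e+04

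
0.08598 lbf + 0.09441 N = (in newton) 0.4769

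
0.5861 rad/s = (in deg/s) 33.58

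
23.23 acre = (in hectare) 9.401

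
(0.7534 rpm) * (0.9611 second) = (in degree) 4.345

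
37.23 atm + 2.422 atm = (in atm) 39.65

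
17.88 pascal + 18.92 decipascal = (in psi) 0.002868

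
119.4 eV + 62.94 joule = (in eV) 3.928e+20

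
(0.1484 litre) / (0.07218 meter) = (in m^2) 0.002056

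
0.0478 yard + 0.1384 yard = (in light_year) 1.8e-17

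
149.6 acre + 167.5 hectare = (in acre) 563.5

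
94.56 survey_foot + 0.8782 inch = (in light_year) 3.049e-15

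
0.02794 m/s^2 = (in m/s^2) 0.02794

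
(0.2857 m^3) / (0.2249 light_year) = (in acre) 3.318e-20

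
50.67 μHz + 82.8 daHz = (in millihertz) 8.28e+05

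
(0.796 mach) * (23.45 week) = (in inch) 1.513e+11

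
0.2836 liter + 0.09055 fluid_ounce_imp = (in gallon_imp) 0.06295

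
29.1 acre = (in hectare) 11.78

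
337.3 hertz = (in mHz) 3.373e+05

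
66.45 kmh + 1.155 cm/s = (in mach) 0.05424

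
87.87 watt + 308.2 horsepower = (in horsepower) 308.3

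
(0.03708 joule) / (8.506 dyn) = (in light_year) 4.608e-14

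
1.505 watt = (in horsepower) 0.002018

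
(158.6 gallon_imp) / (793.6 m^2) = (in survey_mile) 5.645e-07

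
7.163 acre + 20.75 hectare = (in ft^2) 2.546e+06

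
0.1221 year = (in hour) 1070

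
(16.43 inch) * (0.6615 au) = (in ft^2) 4.445e+11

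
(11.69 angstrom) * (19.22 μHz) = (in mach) 6.599e-17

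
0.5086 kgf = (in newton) 4.988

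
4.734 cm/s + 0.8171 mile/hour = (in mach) 0.001212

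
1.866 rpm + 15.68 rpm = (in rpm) 17.55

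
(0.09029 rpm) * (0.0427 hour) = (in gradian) 92.53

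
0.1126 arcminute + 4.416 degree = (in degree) 4.418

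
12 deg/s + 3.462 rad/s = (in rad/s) 3.671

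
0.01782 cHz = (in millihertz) 0.1782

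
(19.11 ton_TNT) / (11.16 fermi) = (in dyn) 7.165e+29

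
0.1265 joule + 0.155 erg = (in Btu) 0.0001199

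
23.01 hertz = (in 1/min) 1381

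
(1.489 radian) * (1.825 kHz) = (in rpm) 2.595e+04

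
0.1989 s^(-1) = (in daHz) 0.01989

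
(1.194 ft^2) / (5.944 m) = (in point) 52.9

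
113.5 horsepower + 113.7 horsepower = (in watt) 1.694e+05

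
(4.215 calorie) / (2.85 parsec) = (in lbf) 4.508e-17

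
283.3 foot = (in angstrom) 8.635e+11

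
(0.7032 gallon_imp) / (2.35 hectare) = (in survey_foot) 4.463e-07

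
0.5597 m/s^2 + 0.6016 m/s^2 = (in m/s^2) 1.161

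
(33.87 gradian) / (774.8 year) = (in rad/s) 2.177e-11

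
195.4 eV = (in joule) 3.131e-17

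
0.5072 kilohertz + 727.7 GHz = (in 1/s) 7.277e+11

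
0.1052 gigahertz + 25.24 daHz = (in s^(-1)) 1.052e+08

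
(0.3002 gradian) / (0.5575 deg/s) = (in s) 0.4846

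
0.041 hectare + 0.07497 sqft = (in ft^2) 4413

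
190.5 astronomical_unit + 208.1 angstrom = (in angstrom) 2.85e+23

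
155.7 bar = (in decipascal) 1.557e+08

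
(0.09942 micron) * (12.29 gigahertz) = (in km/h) 4399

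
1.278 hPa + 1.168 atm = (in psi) 17.18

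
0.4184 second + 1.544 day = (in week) 0.2206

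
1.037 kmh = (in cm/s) 28.81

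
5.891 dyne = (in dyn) 5.891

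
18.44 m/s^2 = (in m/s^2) 18.44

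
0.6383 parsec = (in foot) 6.462e+16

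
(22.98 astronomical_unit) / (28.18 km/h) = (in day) 5.083e+06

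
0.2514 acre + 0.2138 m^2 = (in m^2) 1018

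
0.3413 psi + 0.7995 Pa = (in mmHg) 17.66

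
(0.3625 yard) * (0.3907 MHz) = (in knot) 2.517e+05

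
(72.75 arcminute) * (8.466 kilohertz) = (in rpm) 1711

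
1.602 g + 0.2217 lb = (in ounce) 3.604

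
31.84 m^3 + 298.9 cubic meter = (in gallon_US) 8.737e+04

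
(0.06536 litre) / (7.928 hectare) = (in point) 2.337e-06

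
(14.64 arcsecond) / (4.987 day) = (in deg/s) 9.438e-09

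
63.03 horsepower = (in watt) 4.7e+04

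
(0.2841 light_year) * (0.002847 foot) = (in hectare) 2.332e+08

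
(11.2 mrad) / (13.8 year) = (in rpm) 2.458e-10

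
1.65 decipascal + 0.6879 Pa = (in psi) 0.0001237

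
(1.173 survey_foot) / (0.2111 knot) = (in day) 3.81e-05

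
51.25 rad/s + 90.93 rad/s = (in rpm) 1358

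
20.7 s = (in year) 6.564e-07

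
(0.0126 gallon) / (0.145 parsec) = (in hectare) 1.066e-24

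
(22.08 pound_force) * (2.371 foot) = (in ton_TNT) 1.696e-08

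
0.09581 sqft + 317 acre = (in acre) 317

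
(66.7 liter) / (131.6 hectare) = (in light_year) 5.357e-24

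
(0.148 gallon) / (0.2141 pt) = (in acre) 0.001833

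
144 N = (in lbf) 32.37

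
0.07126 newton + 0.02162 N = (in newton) 0.09288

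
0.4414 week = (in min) 4449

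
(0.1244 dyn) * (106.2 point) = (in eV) 2.909e+11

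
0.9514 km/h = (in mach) 0.0007761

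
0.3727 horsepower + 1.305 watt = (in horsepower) 0.3745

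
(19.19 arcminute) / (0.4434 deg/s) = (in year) 2.287e-08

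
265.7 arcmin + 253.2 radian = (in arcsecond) 5.224e+07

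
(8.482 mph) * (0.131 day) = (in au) 2.869e-07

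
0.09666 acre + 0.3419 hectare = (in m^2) 3810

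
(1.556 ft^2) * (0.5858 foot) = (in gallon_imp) 5.678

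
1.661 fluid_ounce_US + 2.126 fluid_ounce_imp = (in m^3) 0.0001095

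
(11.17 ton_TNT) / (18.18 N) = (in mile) 1.597e+06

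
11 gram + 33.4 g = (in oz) 1.566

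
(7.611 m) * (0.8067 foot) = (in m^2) 1.871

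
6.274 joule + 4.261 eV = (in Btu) 0.005947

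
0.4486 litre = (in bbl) 0.002822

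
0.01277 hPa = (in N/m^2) 1.277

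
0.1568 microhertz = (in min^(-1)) 9.408e-06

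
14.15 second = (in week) 2.34e-05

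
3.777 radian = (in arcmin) 1.298e+04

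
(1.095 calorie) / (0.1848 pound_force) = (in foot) 18.29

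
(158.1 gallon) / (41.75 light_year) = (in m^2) 1.515e-18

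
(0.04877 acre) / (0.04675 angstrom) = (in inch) 1.662e+15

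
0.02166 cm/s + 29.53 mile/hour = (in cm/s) 1320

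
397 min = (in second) 2.382e+04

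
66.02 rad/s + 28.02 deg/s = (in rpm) 635.1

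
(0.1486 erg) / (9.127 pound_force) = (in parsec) 1.186e-26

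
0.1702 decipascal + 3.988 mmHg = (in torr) 3.988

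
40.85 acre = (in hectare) 16.53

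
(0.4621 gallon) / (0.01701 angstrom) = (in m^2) 1.028e+09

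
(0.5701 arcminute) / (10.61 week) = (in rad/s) 2.584e-11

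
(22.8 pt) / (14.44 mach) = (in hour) 4.544e-10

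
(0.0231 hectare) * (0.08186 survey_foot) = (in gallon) 1523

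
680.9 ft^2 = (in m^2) 63.26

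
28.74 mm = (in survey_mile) 1.786e-05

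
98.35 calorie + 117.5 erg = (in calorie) 98.35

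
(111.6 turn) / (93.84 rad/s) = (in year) 2.369e-07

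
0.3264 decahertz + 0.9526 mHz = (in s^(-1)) 3.265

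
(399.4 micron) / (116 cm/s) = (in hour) 9.564e-08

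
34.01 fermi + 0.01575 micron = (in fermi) 1.575e+07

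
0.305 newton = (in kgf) 0.0311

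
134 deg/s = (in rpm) 22.33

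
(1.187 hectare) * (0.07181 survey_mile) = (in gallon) 3.624e+08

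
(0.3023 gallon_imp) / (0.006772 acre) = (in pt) 0.1421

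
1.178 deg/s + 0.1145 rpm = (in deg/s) 1.865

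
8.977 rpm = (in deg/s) 53.86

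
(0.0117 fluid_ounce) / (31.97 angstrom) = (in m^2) 108.2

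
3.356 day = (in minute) 4833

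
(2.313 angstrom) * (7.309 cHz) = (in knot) 3.286e-11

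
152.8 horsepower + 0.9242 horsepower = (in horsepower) 153.7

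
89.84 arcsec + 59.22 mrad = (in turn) 0.009494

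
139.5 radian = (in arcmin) 4.796e+05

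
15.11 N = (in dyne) 1.511e+06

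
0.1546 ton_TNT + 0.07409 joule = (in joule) 6.468e+08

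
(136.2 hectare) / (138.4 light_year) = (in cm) 1.04e-10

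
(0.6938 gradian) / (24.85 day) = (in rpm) 4.847e-08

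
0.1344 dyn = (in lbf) 3.021e-07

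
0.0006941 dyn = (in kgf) 7.078e-10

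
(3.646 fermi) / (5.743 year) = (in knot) 3.913e-23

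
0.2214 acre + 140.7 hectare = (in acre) 347.9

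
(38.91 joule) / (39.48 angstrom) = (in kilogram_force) 1.005e+09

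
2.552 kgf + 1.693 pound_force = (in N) 32.56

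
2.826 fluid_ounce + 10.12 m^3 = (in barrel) 63.65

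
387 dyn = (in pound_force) 0.00087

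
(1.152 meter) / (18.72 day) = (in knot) 1.385e-06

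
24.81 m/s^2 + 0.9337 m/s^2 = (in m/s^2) 25.74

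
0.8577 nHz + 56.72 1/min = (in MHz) 9.453e-07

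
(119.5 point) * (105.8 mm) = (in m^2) 0.00446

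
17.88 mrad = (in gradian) 1.138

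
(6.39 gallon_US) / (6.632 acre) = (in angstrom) 9013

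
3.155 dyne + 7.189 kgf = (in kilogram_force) 7.189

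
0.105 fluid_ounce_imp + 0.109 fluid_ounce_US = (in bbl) 3.904e-05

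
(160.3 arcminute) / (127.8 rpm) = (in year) 1.105e-10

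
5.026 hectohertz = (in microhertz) 5.026e+08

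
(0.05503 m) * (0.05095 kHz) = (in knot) 5.45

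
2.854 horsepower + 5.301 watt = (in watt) 2134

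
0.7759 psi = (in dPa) 5.35e+04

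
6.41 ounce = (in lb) 0.4006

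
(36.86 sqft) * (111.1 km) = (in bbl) 2.393e+06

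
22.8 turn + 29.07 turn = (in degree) 1.867e+04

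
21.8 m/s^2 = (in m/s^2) 21.8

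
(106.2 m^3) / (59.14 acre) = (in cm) 0.04437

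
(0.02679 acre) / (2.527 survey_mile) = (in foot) 0.08746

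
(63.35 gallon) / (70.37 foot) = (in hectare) 1.118e-06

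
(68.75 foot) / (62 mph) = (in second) 0.756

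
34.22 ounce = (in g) 970.1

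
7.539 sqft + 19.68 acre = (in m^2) 7.964e+04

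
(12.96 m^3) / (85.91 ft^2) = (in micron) 1.624e+06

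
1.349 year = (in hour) 1.182e+04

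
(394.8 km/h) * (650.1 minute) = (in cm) 4.278e+08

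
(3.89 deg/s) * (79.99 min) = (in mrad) 3.258e+05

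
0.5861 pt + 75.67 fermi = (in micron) 206.8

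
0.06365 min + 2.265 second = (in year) 1.929e-07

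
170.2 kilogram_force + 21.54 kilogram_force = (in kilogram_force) 191.7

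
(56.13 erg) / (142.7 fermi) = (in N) 3.933e+07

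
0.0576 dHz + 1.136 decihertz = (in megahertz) 1.194e-07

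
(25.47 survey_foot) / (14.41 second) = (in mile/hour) 1.205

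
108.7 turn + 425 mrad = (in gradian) 4.351e+04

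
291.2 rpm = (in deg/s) 1747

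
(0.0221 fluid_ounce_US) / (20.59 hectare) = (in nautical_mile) 1.714e-15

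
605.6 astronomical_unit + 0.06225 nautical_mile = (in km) 9.06e+10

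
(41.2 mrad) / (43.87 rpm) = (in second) 0.008968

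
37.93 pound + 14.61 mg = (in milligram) 1.72e+07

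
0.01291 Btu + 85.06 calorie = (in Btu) 0.3502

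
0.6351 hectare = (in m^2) 6351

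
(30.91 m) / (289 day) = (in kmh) 4.456e-06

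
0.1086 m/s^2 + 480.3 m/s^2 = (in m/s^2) 480.4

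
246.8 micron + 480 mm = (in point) 1361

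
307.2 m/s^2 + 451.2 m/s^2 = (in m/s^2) 758.4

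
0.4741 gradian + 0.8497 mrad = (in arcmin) 28.52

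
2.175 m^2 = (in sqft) 23.41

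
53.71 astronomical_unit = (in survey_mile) 4.993e+09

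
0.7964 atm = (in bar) 0.807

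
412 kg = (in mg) 4.12e+08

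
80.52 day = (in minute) 1.159e+05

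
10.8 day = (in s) 9.331e+05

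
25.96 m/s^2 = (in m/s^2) 25.96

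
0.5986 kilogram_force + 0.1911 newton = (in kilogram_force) 0.6181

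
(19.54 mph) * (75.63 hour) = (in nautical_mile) 1284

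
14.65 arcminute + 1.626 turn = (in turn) 1.627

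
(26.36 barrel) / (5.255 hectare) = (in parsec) 2.585e-21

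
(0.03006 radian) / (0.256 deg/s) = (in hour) 0.001869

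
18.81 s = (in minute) 0.3135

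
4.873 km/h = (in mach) 0.003975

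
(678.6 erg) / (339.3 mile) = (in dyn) 1.243e-05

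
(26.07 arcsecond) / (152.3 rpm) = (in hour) 2.201e-09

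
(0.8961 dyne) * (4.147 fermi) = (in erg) 3.716e-13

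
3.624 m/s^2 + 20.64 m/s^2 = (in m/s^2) 24.26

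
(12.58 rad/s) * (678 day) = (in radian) 7.369e+08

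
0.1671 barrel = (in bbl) 0.1671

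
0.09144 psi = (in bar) 0.006305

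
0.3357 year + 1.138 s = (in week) 17.5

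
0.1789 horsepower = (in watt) 133.4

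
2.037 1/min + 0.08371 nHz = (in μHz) 3.395e+04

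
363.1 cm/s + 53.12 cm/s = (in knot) 8.091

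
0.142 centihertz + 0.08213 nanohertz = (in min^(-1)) 0.0852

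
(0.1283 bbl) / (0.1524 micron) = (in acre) 33.07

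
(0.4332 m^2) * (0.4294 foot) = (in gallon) 14.98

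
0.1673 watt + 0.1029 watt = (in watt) 0.2702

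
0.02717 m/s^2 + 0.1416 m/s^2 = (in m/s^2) 0.1688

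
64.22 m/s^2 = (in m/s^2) 64.22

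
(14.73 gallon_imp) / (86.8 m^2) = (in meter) 0.0007715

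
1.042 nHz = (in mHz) 1.042e-06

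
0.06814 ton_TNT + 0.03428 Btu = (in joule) 2.851e+08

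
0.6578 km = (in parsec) 2.132e-14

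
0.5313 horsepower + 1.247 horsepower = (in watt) 1326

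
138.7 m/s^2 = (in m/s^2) 138.7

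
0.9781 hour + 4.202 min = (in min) 62.89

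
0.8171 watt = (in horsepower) 0.001096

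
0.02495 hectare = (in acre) 0.06165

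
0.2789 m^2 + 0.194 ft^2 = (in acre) 7.337e-05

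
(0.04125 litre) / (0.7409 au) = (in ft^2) 4.006e-15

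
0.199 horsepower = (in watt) 148.4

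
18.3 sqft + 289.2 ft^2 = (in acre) 0.007059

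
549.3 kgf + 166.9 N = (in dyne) 5.554e+08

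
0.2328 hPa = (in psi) 0.003376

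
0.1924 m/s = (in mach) 0.0005651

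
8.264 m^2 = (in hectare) 0.0008264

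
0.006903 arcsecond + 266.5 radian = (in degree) 1.527e+04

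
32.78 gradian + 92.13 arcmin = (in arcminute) 1862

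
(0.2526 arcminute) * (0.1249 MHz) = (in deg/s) 525.8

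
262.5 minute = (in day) 0.1823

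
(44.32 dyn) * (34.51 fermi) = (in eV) 95.46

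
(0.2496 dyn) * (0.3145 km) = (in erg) 7850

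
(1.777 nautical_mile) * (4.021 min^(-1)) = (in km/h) 794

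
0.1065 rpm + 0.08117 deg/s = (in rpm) 0.12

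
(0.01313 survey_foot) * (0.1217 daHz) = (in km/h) 0.01753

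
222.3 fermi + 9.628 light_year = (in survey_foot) 2.988e+17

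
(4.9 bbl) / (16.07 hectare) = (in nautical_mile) 2.618e-09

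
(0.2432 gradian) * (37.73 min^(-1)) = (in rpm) 0.02294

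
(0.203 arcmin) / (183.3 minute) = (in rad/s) 5.369e-09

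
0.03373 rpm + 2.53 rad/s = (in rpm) 24.19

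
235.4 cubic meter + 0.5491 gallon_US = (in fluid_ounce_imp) 8.285e+06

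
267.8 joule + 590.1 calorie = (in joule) 2737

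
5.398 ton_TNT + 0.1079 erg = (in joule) 2.259e+10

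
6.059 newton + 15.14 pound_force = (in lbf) 16.5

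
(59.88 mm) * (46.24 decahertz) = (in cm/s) 2769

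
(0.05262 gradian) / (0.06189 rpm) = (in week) 2.109e-07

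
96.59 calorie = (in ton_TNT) 9.659e-08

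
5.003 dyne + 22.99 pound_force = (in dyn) 1.023e+07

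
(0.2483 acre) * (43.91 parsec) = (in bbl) 8.563e+21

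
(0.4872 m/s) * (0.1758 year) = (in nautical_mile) 1458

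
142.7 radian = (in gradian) 9085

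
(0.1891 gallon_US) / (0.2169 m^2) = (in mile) 2.051e-06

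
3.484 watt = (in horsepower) 0.004672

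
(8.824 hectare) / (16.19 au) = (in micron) 0.03643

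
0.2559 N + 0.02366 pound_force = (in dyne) 3.611e+04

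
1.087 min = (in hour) 0.01812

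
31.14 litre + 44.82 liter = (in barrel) 0.4778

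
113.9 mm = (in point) 322.9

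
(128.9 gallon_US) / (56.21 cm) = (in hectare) 8.681e-05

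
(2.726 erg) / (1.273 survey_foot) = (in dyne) 0.07026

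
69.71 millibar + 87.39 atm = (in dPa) 8.862e+07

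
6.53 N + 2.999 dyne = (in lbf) 1.468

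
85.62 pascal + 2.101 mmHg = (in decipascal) 3657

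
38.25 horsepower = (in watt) 2.852e+04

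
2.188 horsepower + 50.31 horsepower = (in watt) 3.915e+04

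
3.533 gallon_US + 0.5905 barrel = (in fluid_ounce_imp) 3775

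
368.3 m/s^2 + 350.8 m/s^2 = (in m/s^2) 719.1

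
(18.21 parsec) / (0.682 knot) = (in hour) 4.449e+14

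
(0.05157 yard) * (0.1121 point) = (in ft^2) 2.007e-05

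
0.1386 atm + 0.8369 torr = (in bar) 0.1416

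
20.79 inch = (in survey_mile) 0.0003281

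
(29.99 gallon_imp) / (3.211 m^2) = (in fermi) 4.246e+13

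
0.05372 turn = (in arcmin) 1160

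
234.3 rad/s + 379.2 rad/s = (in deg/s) 3.515e+04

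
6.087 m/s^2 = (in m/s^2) 6.087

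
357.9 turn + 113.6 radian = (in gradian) 1.504e+05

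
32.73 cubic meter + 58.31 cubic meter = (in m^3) 91.04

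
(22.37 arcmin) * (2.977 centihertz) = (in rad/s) 0.0001937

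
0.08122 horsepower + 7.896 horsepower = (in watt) 5949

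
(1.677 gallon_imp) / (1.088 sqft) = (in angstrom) 7.542e+08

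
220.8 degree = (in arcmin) 1.325e+04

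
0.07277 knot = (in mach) 0.0001099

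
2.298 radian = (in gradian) 146.3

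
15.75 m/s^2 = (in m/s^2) 15.75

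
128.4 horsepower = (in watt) 9.575e+04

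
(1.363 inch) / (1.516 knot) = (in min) 0.0007398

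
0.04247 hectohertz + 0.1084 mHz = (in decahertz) 0.4247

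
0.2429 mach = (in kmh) 297.7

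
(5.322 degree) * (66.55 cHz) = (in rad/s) 0.06182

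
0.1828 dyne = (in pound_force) 4.11e-07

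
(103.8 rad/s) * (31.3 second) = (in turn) 517.1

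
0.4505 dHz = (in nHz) 4.505e+07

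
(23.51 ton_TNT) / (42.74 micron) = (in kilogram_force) 2.347e+14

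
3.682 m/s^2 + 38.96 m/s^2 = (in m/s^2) 42.64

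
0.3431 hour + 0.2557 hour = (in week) 0.003564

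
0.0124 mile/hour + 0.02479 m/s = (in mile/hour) 0.06785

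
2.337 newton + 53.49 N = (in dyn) 5.583e+06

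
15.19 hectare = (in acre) 37.54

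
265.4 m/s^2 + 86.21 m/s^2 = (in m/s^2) 351.6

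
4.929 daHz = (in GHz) 4.929e-08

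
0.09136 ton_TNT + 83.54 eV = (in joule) 3.823e+08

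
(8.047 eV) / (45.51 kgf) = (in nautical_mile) 1.56e-24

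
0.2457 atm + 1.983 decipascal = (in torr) 186.7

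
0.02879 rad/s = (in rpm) 0.2749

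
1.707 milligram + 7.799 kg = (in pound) 17.19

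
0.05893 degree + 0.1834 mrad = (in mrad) 1.212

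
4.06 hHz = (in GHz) 4.06e-07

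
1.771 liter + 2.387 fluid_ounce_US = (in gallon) 0.4865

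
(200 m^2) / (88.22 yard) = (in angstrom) 2.479e+10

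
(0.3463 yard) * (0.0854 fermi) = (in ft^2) 2.911e-16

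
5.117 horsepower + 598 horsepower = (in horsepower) 603.1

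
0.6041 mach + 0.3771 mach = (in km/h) 1203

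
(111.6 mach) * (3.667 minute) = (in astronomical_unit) 5.589e-05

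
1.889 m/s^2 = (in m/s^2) 1.889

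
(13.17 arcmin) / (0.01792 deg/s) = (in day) 0.0001418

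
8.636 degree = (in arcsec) 3.109e+04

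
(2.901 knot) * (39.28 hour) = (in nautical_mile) 114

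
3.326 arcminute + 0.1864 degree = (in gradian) 0.2687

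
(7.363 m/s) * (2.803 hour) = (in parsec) 2.408e-12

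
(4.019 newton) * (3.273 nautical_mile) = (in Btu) 23.09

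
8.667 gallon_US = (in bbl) 0.2064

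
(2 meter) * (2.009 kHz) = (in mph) 8988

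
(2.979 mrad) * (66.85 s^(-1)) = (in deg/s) 11.41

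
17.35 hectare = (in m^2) 1.735e+05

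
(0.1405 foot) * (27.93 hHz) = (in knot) 232.5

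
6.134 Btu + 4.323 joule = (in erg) 6.476e+10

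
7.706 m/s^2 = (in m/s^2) 7.706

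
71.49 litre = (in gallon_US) 18.89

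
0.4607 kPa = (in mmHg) 3.456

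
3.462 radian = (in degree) 198.4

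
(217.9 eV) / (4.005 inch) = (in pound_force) 7.715e-17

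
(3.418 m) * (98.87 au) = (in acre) 1.249e+10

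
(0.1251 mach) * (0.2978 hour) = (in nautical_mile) 24.66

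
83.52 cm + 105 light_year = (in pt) 2.816e+21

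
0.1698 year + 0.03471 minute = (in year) 0.1698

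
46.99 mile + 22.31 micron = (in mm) 7.562e+07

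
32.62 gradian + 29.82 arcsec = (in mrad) 512.5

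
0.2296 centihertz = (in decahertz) 0.0002296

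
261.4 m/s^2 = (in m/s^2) 261.4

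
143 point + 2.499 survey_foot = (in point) 2302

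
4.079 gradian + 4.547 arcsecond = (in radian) 0.06409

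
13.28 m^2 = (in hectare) 0.001328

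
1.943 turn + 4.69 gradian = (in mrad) 1.228e+04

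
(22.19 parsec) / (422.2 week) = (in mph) 5.998e+09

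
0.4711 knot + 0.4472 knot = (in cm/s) 47.24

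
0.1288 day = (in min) 185.5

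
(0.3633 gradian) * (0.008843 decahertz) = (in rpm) 0.004819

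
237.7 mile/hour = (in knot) 206.6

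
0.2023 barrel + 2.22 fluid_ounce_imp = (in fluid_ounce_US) 1090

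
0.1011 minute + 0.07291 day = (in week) 0.01043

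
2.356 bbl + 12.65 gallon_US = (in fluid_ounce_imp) 1.487e+04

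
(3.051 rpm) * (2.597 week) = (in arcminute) 1.725e+09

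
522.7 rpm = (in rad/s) 54.74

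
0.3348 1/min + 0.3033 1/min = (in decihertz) 0.1064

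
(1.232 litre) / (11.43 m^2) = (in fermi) 1.078e+11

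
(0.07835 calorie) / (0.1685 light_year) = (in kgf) 2.097e-17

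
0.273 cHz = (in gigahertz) 2.73e-12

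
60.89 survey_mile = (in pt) 2.778e+08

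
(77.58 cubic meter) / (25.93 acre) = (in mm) 0.7393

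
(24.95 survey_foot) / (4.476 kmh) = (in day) 7.079e-05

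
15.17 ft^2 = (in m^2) 1.409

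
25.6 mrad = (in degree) 1.467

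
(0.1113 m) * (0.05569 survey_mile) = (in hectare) 0.0009975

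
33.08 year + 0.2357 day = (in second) 1.043e+09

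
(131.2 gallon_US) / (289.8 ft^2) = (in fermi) 1.845e+13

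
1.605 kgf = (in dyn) 1.574e+06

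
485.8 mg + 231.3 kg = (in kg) 231.3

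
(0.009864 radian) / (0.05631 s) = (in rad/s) 0.1752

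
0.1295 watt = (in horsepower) 0.0001737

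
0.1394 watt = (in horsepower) 0.0001869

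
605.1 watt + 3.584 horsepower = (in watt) 3278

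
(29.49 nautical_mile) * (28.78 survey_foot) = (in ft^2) 5.157e+06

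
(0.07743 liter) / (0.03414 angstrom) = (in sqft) 2.441e+08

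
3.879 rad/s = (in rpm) 37.04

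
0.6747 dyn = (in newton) 6.747e-06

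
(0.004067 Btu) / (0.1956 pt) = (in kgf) 6341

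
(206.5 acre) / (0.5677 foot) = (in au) 3.228e-05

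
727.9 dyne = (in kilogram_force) 0.0007423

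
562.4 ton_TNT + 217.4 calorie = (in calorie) 5.624e+11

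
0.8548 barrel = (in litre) 135.9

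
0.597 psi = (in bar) 0.04116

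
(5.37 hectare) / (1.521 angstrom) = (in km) 3.531e+11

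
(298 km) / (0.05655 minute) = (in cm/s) 8.783e+06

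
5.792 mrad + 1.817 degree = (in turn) 0.005969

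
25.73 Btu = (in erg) 2.715e+11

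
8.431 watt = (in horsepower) 0.01131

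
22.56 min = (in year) 4.292e-05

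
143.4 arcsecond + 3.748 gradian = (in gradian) 3.792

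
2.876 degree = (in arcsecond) 1.035e+04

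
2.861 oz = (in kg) 0.08111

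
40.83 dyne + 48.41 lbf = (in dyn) 2.153e+07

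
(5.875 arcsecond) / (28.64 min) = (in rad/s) 1.658e-08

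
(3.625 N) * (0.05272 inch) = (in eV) 3.03e+16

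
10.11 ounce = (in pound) 0.6319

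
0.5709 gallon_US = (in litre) 2.161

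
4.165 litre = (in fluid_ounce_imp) 146.6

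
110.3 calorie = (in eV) 2.88e+21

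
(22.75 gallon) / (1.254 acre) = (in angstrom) 1.697e+05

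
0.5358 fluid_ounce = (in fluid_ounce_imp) 0.5577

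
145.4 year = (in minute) 7.642e+07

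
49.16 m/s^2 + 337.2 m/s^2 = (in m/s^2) 386.4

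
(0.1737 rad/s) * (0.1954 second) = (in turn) 0.005402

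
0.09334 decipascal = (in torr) 7.001e-05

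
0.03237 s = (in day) 3.747e-07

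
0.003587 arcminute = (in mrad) 0.001043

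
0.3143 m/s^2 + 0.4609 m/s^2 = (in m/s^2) 0.7752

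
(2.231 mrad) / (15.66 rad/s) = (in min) 2.374e-06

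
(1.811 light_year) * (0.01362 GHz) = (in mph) 5.22e+23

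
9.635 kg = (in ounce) 339.9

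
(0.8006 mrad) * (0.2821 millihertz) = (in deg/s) 1.294e-05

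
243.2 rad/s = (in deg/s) 1.393e+04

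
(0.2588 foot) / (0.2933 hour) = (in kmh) 0.0002689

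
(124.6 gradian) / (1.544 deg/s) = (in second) 72.63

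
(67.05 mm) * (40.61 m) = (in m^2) 2.723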